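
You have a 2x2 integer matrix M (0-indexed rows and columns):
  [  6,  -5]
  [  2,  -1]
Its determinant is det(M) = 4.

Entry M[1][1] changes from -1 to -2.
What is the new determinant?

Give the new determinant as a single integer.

det is linear in row 1: changing M[1][1] by delta changes det by delta * cofactor(1,1).
Cofactor C_11 = (-1)^(1+1) * minor(1,1) = 6
Entry delta = -2 - -1 = -1
Det delta = -1 * 6 = -6
New det = 4 + -6 = -2

Answer: -2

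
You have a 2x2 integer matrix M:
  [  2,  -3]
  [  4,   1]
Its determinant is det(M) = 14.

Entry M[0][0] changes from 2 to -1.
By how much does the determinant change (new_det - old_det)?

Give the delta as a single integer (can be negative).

Cofactor C_00 = 1
Entry delta = -1 - 2 = -3
Det delta = entry_delta * cofactor = -3 * 1 = -3

Answer: -3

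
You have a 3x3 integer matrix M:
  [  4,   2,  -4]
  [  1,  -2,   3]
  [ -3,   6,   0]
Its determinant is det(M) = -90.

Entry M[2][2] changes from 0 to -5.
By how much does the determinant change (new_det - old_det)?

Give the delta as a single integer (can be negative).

Answer: 50

Derivation:
Cofactor C_22 = -10
Entry delta = -5 - 0 = -5
Det delta = entry_delta * cofactor = -5 * -10 = 50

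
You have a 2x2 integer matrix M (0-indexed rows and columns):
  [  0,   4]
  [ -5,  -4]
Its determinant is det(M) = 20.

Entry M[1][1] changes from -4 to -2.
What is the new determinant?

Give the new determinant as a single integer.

det is linear in row 1: changing M[1][1] by delta changes det by delta * cofactor(1,1).
Cofactor C_11 = (-1)^(1+1) * minor(1,1) = 0
Entry delta = -2 - -4 = 2
Det delta = 2 * 0 = 0
New det = 20 + 0 = 20

Answer: 20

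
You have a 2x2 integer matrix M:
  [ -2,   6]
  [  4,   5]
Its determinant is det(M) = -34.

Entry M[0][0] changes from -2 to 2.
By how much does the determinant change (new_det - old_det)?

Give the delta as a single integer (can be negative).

Cofactor C_00 = 5
Entry delta = 2 - -2 = 4
Det delta = entry_delta * cofactor = 4 * 5 = 20

Answer: 20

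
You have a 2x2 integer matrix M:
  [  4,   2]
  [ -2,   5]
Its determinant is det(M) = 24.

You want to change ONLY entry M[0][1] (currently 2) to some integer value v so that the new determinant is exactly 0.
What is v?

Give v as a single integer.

Answer: -10

Derivation:
det is linear in entry M[0][1]: det = old_det + (v - 2) * C_01
Cofactor C_01 = 2
Want det = 0: 24 + (v - 2) * 2 = 0
  (v - 2) = -24 / 2 = -12
  v = 2 + (-12) = -10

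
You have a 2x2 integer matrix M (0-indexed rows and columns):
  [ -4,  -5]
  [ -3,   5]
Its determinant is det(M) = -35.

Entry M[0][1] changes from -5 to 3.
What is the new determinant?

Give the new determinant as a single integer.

det is linear in row 0: changing M[0][1] by delta changes det by delta * cofactor(0,1).
Cofactor C_01 = (-1)^(0+1) * minor(0,1) = 3
Entry delta = 3 - -5 = 8
Det delta = 8 * 3 = 24
New det = -35 + 24 = -11

Answer: -11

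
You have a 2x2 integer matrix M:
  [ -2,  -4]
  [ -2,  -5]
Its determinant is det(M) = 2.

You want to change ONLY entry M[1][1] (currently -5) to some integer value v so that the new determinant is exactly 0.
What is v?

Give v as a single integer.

Answer: -4

Derivation:
det is linear in entry M[1][1]: det = old_det + (v - -5) * C_11
Cofactor C_11 = -2
Want det = 0: 2 + (v - -5) * -2 = 0
  (v - -5) = -2 / -2 = 1
  v = -5 + (1) = -4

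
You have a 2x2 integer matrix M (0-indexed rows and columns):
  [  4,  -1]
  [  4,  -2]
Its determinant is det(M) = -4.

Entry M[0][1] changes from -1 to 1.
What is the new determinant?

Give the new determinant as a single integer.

Answer: -12

Derivation:
det is linear in row 0: changing M[0][1] by delta changes det by delta * cofactor(0,1).
Cofactor C_01 = (-1)^(0+1) * minor(0,1) = -4
Entry delta = 1 - -1 = 2
Det delta = 2 * -4 = -8
New det = -4 + -8 = -12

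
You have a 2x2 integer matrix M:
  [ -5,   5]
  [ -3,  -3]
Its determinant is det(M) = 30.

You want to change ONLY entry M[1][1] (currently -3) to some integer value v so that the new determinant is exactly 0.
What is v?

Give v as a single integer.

Answer: 3

Derivation:
det is linear in entry M[1][1]: det = old_det + (v - -3) * C_11
Cofactor C_11 = -5
Want det = 0: 30 + (v - -3) * -5 = 0
  (v - -3) = -30 / -5 = 6
  v = -3 + (6) = 3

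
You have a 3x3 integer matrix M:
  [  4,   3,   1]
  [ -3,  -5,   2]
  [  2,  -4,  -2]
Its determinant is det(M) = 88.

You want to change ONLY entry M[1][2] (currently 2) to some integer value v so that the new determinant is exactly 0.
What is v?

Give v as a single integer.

Answer: -2

Derivation:
det is linear in entry M[1][2]: det = old_det + (v - 2) * C_12
Cofactor C_12 = 22
Want det = 0: 88 + (v - 2) * 22 = 0
  (v - 2) = -88 / 22 = -4
  v = 2 + (-4) = -2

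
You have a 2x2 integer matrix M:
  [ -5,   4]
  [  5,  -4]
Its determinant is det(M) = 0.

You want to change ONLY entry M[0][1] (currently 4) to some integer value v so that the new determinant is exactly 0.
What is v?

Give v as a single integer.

det is linear in entry M[0][1]: det = old_det + (v - 4) * C_01
Cofactor C_01 = -5
Want det = 0: 0 + (v - 4) * -5 = 0
  (v - 4) = 0 / -5 = 0
  v = 4 + (0) = 4

Answer: 4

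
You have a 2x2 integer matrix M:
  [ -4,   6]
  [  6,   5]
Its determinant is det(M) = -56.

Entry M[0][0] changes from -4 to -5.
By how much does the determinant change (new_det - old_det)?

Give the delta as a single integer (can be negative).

Answer: -5

Derivation:
Cofactor C_00 = 5
Entry delta = -5 - -4 = -1
Det delta = entry_delta * cofactor = -1 * 5 = -5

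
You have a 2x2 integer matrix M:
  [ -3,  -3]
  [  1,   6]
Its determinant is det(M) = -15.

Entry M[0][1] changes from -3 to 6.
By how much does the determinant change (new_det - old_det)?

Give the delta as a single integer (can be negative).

Cofactor C_01 = -1
Entry delta = 6 - -3 = 9
Det delta = entry_delta * cofactor = 9 * -1 = -9

Answer: -9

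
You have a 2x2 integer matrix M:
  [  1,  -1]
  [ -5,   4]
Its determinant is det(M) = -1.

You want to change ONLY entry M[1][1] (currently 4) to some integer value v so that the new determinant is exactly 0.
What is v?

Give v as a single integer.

Answer: 5

Derivation:
det is linear in entry M[1][1]: det = old_det + (v - 4) * C_11
Cofactor C_11 = 1
Want det = 0: -1 + (v - 4) * 1 = 0
  (v - 4) = 1 / 1 = 1
  v = 4 + (1) = 5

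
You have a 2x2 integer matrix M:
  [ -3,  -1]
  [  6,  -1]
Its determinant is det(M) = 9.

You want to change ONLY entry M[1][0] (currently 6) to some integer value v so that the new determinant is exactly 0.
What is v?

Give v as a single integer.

det is linear in entry M[1][0]: det = old_det + (v - 6) * C_10
Cofactor C_10 = 1
Want det = 0: 9 + (v - 6) * 1 = 0
  (v - 6) = -9 / 1 = -9
  v = 6 + (-9) = -3

Answer: -3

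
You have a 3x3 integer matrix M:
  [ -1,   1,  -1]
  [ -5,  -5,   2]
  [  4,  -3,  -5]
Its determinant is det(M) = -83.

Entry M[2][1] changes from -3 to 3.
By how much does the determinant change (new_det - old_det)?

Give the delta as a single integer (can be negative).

Answer: 42

Derivation:
Cofactor C_21 = 7
Entry delta = 3 - -3 = 6
Det delta = entry_delta * cofactor = 6 * 7 = 42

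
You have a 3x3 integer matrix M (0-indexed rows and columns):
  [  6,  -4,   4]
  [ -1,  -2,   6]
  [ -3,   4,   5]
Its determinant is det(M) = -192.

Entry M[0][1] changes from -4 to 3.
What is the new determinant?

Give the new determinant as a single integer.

det is linear in row 0: changing M[0][1] by delta changes det by delta * cofactor(0,1).
Cofactor C_01 = (-1)^(0+1) * minor(0,1) = -13
Entry delta = 3 - -4 = 7
Det delta = 7 * -13 = -91
New det = -192 + -91 = -283

Answer: -283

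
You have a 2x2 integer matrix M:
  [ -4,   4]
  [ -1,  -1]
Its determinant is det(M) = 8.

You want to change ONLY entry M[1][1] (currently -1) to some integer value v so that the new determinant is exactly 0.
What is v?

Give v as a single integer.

det is linear in entry M[1][1]: det = old_det + (v - -1) * C_11
Cofactor C_11 = -4
Want det = 0: 8 + (v - -1) * -4 = 0
  (v - -1) = -8 / -4 = 2
  v = -1 + (2) = 1

Answer: 1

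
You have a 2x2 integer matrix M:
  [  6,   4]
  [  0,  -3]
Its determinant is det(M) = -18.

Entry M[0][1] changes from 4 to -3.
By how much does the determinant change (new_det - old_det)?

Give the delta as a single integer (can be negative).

Cofactor C_01 = 0
Entry delta = -3 - 4 = -7
Det delta = entry_delta * cofactor = -7 * 0 = 0

Answer: 0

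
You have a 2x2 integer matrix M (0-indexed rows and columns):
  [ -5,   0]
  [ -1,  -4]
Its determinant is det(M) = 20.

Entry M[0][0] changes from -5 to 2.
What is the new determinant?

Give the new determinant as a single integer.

det is linear in row 0: changing M[0][0] by delta changes det by delta * cofactor(0,0).
Cofactor C_00 = (-1)^(0+0) * minor(0,0) = -4
Entry delta = 2 - -5 = 7
Det delta = 7 * -4 = -28
New det = 20 + -28 = -8

Answer: -8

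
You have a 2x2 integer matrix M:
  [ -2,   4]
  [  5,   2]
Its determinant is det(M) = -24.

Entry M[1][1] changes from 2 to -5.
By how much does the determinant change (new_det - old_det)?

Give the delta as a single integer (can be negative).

Answer: 14

Derivation:
Cofactor C_11 = -2
Entry delta = -5 - 2 = -7
Det delta = entry_delta * cofactor = -7 * -2 = 14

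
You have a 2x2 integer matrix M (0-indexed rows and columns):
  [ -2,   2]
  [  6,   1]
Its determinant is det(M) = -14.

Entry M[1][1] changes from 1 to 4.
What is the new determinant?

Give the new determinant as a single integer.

det is linear in row 1: changing M[1][1] by delta changes det by delta * cofactor(1,1).
Cofactor C_11 = (-1)^(1+1) * minor(1,1) = -2
Entry delta = 4 - 1 = 3
Det delta = 3 * -2 = -6
New det = -14 + -6 = -20

Answer: -20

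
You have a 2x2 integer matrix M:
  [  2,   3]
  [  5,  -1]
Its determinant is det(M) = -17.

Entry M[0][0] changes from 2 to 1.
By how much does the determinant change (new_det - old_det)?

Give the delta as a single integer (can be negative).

Answer: 1

Derivation:
Cofactor C_00 = -1
Entry delta = 1 - 2 = -1
Det delta = entry_delta * cofactor = -1 * -1 = 1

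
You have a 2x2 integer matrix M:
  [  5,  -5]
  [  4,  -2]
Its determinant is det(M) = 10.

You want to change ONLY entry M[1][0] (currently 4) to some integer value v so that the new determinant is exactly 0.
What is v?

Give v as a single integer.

Answer: 2

Derivation:
det is linear in entry M[1][0]: det = old_det + (v - 4) * C_10
Cofactor C_10 = 5
Want det = 0: 10 + (v - 4) * 5 = 0
  (v - 4) = -10 / 5 = -2
  v = 4 + (-2) = 2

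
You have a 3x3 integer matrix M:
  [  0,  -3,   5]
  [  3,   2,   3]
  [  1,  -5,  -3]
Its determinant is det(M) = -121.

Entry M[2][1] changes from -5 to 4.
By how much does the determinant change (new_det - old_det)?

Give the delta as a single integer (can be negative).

Cofactor C_21 = 15
Entry delta = 4 - -5 = 9
Det delta = entry_delta * cofactor = 9 * 15 = 135

Answer: 135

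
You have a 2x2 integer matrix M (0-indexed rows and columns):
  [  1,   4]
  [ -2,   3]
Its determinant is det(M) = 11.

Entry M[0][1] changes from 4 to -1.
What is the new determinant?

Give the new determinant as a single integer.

Answer: 1

Derivation:
det is linear in row 0: changing M[0][1] by delta changes det by delta * cofactor(0,1).
Cofactor C_01 = (-1)^(0+1) * minor(0,1) = 2
Entry delta = -1 - 4 = -5
Det delta = -5 * 2 = -10
New det = 11 + -10 = 1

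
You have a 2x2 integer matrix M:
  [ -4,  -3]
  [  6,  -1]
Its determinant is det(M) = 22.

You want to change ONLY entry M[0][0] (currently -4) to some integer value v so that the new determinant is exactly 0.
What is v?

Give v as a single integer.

Answer: 18

Derivation:
det is linear in entry M[0][0]: det = old_det + (v - -4) * C_00
Cofactor C_00 = -1
Want det = 0: 22 + (v - -4) * -1 = 0
  (v - -4) = -22 / -1 = 22
  v = -4 + (22) = 18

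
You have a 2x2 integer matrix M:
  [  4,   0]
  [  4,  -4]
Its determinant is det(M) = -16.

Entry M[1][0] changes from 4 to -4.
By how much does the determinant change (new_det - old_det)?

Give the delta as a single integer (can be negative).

Cofactor C_10 = 0
Entry delta = -4 - 4 = -8
Det delta = entry_delta * cofactor = -8 * 0 = 0

Answer: 0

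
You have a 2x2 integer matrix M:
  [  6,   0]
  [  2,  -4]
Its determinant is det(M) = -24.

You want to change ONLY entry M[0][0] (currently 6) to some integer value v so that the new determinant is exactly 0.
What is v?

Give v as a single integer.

Answer: 0

Derivation:
det is linear in entry M[0][0]: det = old_det + (v - 6) * C_00
Cofactor C_00 = -4
Want det = 0: -24 + (v - 6) * -4 = 0
  (v - 6) = 24 / -4 = -6
  v = 6 + (-6) = 0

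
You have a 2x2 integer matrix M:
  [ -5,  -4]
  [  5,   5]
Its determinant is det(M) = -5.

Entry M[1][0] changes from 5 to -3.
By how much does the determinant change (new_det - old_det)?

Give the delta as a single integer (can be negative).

Cofactor C_10 = 4
Entry delta = -3 - 5 = -8
Det delta = entry_delta * cofactor = -8 * 4 = -32

Answer: -32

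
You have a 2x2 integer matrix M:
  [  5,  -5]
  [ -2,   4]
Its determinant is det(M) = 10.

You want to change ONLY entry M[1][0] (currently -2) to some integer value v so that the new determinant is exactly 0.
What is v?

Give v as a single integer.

det is linear in entry M[1][0]: det = old_det + (v - -2) * C_10
Cofactor C_10 = 5
Want det = 0: 10 + (v - -2) * 5 = 0
  (v - -2) = -10 / 5 = -2
  v = -2 + (-2) = -4

Answer: -4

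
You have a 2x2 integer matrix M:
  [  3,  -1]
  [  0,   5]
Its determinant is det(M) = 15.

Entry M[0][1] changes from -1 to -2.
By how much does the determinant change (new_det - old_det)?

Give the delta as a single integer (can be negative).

Cofactor C_01 = 0
Entry delta = -2 - -1 = -1
Det delta = entry_delta * cofactor = -1 * 0 = 0

Answer: 0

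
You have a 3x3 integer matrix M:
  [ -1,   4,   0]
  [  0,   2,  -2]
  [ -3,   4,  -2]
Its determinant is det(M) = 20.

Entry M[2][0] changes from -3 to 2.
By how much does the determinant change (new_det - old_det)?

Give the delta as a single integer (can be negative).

Cofactor C_20 = -8
Entry delta = 2 - -3 = 5
Det delta = entry_delta * cofactor = 5 * -8 = -40

Answer: -40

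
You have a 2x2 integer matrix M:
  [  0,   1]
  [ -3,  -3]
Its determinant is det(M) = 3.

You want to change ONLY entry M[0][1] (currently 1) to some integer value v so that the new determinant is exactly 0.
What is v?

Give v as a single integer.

det is linear in entry M[0][1]: det = old_det + (v - 1) * C_01
Cofactor C_01 = 3
Want det = 0: 3 + (v - 1) * 3 = 0
  (v - 1) = -3 / 3 = -1
  v = 1 + (-1) = 0

Answer: 0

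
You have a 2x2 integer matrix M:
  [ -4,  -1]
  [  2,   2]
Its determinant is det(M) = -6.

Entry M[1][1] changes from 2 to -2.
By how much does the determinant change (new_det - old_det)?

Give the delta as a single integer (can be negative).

Answer: 16

Derivation:
Cofactor C_11 = -4
Entry delta = -2 - 2 = -4
Det delta = entry_delta * cofactor = -4 * -4 = 16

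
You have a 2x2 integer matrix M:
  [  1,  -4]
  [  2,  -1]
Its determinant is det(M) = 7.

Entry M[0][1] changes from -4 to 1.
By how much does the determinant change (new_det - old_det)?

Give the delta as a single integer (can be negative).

Answer: -10

Derivation:
Cofactor C_01 = -2
Entry delta = 1 - -4 = 5
Det delta = entry_delta * cofactor = 5 * -2 = -10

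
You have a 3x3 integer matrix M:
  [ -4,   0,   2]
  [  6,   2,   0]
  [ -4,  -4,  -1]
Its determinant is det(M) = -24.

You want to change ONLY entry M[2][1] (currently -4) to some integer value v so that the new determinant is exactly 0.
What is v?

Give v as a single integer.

Answer: -2

Derivation:
det is linear in entry M[2][1]: det = old_det + (v - -4) * C_21
Cofactor C_21 = 12
Want det = 0: -24 + (v - -4) * 12 = 0
  (v - -4) = 24 / 12 = 2
  v = -4 + (2) = -2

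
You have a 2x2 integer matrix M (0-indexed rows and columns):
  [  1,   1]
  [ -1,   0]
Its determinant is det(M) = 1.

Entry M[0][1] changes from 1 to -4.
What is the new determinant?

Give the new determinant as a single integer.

det is linear in row 0: changing M[0][1] by delta changes det by delta * cofactor(0,1).
Cofactor C_01 = (-1)^(0+1) * minor(0,1) = 1
Entry delta = -4 - 1 = -5
Det delta = -5 * 1 = -5
New det = 1 + -5 = -4

Answer: -4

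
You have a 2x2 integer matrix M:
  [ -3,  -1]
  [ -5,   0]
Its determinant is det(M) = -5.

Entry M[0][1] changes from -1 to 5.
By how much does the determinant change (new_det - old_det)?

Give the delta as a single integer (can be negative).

Answer: 30

Derivation:
Cofactor C_01 = 5
Entry delta = 5 - -1 = 6
Det delta = entry_delta * cofactor = 6 * 5 = 30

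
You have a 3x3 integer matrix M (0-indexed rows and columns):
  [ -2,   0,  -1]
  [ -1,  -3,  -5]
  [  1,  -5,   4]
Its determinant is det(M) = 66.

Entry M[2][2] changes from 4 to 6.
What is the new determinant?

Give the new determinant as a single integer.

Answer: 78

Derivation:
det is linear in row 2: changing M[2][2] by delta changes det by delta * cofactor(2,2).
Cofactor C_22 = (-1)^(2+2) * minor(2,2) = 6
Entry delta = 6 - 4 = 2
Det delta = 2 * 6 = 12
New det = 66 + 12 = 78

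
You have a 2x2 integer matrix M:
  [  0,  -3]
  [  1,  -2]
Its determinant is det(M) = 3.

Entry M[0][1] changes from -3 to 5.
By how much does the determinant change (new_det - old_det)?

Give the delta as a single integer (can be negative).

Cofactor C_01 = -1
Entry delta = 5 - -3 = 8
Det delta = entry_delta * cofactor = 8 * -1 = -8

Answer: -8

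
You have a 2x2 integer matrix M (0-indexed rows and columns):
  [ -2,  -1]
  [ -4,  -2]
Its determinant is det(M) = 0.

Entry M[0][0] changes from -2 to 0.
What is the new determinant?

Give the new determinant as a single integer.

det is linear in row 0: changing M[0][0] by delta changes det by delta * cofactor(0,0).
Cofactor C_00 = (-1)^(0+0) * minor(0,0) = -2
Entry delta = 0 - -2 = 2
Det delta = 2 * -2 = -4
New det = 0 + -4 = -4

Answer: -4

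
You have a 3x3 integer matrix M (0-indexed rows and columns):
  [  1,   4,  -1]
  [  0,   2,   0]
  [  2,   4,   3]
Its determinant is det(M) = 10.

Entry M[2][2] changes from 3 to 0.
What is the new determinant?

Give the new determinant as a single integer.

det is linear in row 2: changing M[2][2] by delta changes det by delta * cofactor(2,2).
Cofactor C_22 = (-1)^(2+2) * minor(2,2) = 2
Entry delta = 0 - 3 = -3
Det delta = -3 * 2 = -6
New det = 10 + -6 = 4

Answer: 4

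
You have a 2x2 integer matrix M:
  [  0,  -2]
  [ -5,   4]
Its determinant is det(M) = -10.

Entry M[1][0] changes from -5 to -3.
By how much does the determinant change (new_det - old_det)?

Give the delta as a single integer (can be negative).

Answer: 4

Derivation:
Cofactor C_10 = 2
Entry delta = -3 - -5 = 2
Det delta = entry_delta * cofactor = 2 * 2 = 4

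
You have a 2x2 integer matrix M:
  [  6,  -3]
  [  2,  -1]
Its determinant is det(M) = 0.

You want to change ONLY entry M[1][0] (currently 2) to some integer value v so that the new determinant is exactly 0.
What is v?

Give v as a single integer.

Answer: 2

Derivation:
det is linear in entry M[1][0]: det = old_det + (v - 2) * C_10
Cofactor C_10 = 3
Want det = 0: 0 + (v - 2) * 3 = 0
  (v - 2) = 0 / 3 = 0
  v = 2 + (0) = 2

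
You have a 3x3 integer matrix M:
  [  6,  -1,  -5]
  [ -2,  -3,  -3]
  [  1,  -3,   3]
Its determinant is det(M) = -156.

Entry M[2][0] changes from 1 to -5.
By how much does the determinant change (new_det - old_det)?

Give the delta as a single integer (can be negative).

Answer: 72

Derivation:
Cofactor C_20 = -12
Entry delta = -5 - 1 = -6
Det delta = entry_delta * cofactor = -6 * -12 = 72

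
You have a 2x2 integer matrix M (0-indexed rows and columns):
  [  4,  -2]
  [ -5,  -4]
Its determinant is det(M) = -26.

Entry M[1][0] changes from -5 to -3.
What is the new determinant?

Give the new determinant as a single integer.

Answer: -22

Derivation:
det is linear in row 1: changing M[1][0] by delta changes det by delta * cofactor(1,0).
Cofactor C_10 = (-1)^(1+0) * minor(1,0) = 2
Entry delta = -3 - -5 = 2
Det delta = 2 * 2 = 4
New det = -26 + 4 = -22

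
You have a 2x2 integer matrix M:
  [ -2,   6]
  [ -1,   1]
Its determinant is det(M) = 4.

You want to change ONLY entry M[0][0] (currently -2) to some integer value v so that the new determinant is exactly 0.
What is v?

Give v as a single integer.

det is linear in entry M[0][0]: det = old_det + (v - -2) * C_00
Cofactor C_00 = 1
Want det = 0: 4 + (v - -2) * 1 = 0
  (v - -2) = -4 / 1 = -4
  v = -2 + (-4) = -6

Answer: -6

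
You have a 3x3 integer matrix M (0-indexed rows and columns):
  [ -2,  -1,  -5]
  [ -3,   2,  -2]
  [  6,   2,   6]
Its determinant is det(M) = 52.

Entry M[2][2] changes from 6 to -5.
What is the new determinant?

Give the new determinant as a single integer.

Answer: 129

Derivation:
det is linear in row 2: changing M[2][2] by delta changes det by delta * cofactor(2,2).
Cofactor C_22 = (-1)^(2+2) * minor(2,2) = -7
Entry delta = -5 - 6 = -11
Det delta = -11 * -7 = 77
New det = 52 + 77 = 129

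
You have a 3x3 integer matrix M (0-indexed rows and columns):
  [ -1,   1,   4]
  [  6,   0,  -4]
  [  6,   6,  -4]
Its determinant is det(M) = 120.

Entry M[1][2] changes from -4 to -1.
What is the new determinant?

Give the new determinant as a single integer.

Answer: 156

Derivation:
det is linear in row 1: changing M[1][2] by delta changes det by delta * cofactor(1,2).
Cofactor C_12 = (-1)^(1+2) * minor(1,2) = 12
Entry delta = -1 - -4 = 3
Det delta = 3 * 12 = 36
New det = 120 + 36 = 156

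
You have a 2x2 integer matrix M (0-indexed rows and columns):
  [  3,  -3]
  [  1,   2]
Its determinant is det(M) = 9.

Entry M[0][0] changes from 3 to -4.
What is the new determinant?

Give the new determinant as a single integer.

det is linear in row 0: changing M[0][0] by delta changes det by delta * cofactor(0,0).
Cofactor C_00 = (-1)^(0+0) * minor(0,0) = 2
Entry delta = -4 - 3 = -7
Det delta = -7 * 2 = -14
New det = 9 + -14 = -5

Answer: -5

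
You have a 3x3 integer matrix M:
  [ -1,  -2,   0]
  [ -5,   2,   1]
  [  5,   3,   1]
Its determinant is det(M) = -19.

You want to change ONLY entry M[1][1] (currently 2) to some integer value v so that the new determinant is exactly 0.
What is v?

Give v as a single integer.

Answer: -17

Derivation:
det is linear in entry M[1][1]: det = old_det + (v - 2) * C_11
Cofactor C_11 = -1
Want det = 0: -19 + (v - 2) * -1 = 0
  (v - 2) = 19 / -1 = -19
  v = 2 + (-19) = -17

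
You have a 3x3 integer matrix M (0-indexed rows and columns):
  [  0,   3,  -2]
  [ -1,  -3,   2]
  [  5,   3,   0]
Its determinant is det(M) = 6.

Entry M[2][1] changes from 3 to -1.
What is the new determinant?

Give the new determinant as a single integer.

Answer: -2

Derivation:
det is linear in row 2: changing M[2][1] by delta changes det by delta * cofactor(2,1).
Cofactor C_21 = (-1)^(2+1) * minor(2,1) = 2
Entry delta = -1 - 3 = -4
Det delta = -4 * 2 = -8
New det = 6 + -8 = -2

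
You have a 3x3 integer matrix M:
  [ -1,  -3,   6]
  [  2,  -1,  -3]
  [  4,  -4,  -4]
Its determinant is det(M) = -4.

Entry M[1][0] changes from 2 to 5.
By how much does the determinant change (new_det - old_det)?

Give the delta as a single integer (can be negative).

Cofactor C_10 = -36
Entry delta = 5 - 2 = 3
Det delta = entry_delta * cofactor = 3 * -36 = -108

Answer: -108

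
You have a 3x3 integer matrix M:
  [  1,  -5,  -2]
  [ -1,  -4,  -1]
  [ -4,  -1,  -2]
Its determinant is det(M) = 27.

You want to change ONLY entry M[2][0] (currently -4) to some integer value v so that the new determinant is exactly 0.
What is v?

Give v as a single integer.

Answer: 5

Derivation:
det is linear in entry M[2][0]: det = old_det + (v - -4) * C_20
Cofactor C_20 = -3
Want det = 0: 27 + (v - -4) * -3 = 0
  (v - -4) = -27 / -3 = 9
  v = -4 + (9) = 5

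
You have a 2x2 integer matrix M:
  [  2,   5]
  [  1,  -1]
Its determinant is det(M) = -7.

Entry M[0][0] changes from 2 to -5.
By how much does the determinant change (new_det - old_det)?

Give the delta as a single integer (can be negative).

Answer: 7

Derivation:
Cofactor C_00 = -1
Entry delta = -5 - 2 = -7
Det delta = entry_delta * cofactor = -7 * -1 = 7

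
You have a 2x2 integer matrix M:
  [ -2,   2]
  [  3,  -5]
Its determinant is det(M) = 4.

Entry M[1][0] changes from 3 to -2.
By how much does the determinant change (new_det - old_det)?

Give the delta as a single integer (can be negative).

Answer: 10

Derivation:
Cofactor C_10 = -2
Entry delta = -2 - 3 = -5
Det delta = entry_delta * cofactor = -5 * -2 = 10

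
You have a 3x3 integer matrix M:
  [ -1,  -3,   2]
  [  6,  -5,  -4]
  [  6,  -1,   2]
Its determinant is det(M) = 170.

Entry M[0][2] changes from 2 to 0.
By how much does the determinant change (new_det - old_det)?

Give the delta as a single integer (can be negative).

Cofactor C_02 = 24
Entry delta = 0 - 2 = -2
Det delta = entry_delta * cofactor = -2 * 24 = -48

Answer: -48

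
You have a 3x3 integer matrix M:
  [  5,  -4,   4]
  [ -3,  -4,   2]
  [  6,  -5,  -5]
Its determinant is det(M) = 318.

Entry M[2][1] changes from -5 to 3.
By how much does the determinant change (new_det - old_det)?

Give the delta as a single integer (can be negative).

Answer: -176

Derivation:
Cofactor C_21 = -22
Entry delta = 3 - -5 = 8
Det delta = entry_delta * cofactor = 8 * -22 = -176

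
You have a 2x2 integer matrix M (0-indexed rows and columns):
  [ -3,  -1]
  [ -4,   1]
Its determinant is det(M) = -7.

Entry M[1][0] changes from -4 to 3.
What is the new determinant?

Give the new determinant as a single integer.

Answer: 0

Derivation:
det is linear in row 1: changing M[1][0] by delta changes det by delta * cofactor(1,0).
Cofactor C_10 = (-1)^(1+0) * minor(1,0) = 1
Entry delta = 3 - -4 = 7
Det delta = 7 * 1 = 7
New det = -7 + 7 = 0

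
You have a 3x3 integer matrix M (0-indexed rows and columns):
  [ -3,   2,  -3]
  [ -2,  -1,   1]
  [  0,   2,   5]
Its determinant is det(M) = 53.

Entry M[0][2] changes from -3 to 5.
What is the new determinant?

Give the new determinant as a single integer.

det is linear in row 0: changing M[0][2] by delta changes det by delta * cofactor(0,2).
Cofactor C_02 = (-1)^(0+2) * minor(0,2) = -4
Entry delta = 5 - -3 = 8
Det delta = 8 * -4 = -32
New det = 53 + -32 = 21

Answer: 21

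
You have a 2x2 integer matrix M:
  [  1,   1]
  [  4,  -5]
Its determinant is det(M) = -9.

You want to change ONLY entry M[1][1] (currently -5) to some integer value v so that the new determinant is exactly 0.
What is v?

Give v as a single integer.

det is linear in entry M[1][1]: det = old_det + (v - -5) * C_11
Cofactor C_11 = 1
Want det = 0: -9 + (v - -5) * 1 = 0
  (v - -5) = 9 / 1 = 9
  v = -5 + (9) = 4

Answer: 4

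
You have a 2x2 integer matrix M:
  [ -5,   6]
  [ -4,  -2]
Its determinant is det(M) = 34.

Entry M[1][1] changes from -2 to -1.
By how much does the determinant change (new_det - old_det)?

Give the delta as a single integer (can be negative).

Answer: -5

Derivation:
Cofactor C_11 = -5
Entry delta = -1 - -2 = 1
Det delta = entry_delta * cofactor = 1 * -5 = -5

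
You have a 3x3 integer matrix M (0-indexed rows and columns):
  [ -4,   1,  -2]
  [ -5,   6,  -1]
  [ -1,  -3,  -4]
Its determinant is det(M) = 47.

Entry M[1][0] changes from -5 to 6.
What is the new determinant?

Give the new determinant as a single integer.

Answer: 157

Derivation:
det is linear in row 1: changing M[1][0] by delta changes det by delta * cofactor(1,0).
Cofactor C_10 = (-1)^(1+0) * minor(1,0) = 10
Entry delta = 6 - -5 = 11
Det delta = 11 * 10 = 110
New det = 47 + 110 = 157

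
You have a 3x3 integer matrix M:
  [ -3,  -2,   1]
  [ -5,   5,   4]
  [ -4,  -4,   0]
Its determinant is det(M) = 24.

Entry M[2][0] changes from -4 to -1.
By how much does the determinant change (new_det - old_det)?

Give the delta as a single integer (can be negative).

Answer: -39

Derivation:
Cofactor C_20 = -13
Entry delta = -1 - -4 = 3
Det delta = entry_delta * cofactor = 3 * -13 = -39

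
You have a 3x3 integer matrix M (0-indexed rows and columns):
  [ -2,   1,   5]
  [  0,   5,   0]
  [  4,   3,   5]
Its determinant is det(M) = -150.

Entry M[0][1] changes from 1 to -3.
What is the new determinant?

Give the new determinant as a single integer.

Answer: -150

Derivation:
det is linear in row 0: changing M[0][1] by delta changes det by delta * cofactor(0,1).
Cofactor C_01 = (-1)^(0+1) * minor(0,1) = 0
Entry delta = -3 - 1 = -4
Det delta = -4 * 0 = 0
New det = -150 + 0 = -150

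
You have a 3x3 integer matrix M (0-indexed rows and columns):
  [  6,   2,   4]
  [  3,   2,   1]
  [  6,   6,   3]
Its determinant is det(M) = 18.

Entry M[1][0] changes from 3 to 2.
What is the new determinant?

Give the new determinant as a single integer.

Answer: 0

Derivation:
det is linear in row 1: changing M[1][0] by delta changes det by delta * cofactor(1,0).
Cofactor C_10 = (-1)^(1+0) * minor(1,0) = 18
Entry delta = 2 - 3 = -1
Det delta = -1 * 18 = -18
New det = 18 + -18 = 0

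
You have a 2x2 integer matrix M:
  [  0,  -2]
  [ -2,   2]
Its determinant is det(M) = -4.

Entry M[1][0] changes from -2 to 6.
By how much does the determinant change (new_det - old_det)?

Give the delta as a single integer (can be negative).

Cofactor C_10 = 2
Entry delta = 6 - -2 = 8
Det delta = entry_delta * cofactor = 8 * 2 = 16

Answer: 16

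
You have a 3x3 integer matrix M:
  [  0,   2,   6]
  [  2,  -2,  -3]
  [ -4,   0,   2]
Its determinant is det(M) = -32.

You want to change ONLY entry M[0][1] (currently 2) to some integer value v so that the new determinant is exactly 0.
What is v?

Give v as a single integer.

det is linear in entry M[0][1]: det = old_det + (v - 2) * C_01
Cofactor C_01 = 8
Want det = 0: -32 + (v - 2) * 8 = 0
  (v - 2) = 32 / 8 = 4
  v = 2 + (4) = 6

Answer: 6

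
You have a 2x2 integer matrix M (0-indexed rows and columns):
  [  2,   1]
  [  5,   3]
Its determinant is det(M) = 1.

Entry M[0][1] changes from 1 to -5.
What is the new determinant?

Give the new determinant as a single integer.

Answer: 31

Derivation:
det is linear in row 0: changing M[0][1] by delta changes det by delta * cofactor(0,1).
Cofactor C_01 = (-1)^(0+1) * minor(0,1) = -5
Entry delta = -5 - 1 = -6
Det delta = -6 * -5 = 30
New det = 1 + 30 = 31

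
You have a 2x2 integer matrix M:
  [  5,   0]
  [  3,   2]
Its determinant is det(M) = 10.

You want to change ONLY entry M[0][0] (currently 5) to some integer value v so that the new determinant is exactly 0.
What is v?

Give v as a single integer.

Answer: 0

Derivation:
det is linear in entry M[0][0]: det = old_det + (v - 5) * C_00
Cofactor C_00 = 2
Want det = 0: 10 + (v - 5) * 2 = 0
  (v - 5) = -10 / 2 = -5
  v = 5 + (-5) = 0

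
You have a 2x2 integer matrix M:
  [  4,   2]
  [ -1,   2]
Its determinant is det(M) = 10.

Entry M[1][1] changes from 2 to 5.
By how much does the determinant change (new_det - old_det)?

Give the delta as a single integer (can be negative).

Cofactor C_11 = 4
Entry delta = 5 - 2 = 3
Det delta = entry_delta * cofactor = 3 * 4 = 12

Answer: 12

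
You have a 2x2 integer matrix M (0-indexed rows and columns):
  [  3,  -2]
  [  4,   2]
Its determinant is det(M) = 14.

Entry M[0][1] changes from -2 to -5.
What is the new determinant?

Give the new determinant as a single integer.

Answer: 26

Derivation:
det is linear in row 0: changing M[0][1] by delta changes det by delta * cofactor(0,1).
Cofactor C_01 = (-1)^(0+1) * minor(0,1) = -4
Entry delta = -5 - -2 = -3
Det delta = -3 * -4 = 12
New det = 14 + 12 = 26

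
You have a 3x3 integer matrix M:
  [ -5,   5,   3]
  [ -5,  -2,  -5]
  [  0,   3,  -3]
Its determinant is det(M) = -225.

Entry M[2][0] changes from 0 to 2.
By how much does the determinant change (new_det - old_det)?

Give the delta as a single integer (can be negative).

Answer: -38

Derivation:
Cofactor C_20 = -19
Entry delta = 2 - 0 = 2
Det delta = entry_delta * cofactor = 2 * -19 = -38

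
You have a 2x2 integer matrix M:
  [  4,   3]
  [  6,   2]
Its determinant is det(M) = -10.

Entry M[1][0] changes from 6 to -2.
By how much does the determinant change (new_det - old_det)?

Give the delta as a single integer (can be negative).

Answer: 24

Derivation:
Cofactor C_10 = -3
Entry delta = -2 - 6 = -8
Det delta = entry_delta * cofactor = -8 * -3 = 24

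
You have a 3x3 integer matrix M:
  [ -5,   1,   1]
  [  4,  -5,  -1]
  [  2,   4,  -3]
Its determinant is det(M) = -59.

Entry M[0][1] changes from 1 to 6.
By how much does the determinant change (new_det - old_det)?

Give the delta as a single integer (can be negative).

Answer: 50

Derivation:
Cofactor C_01 = 10
Entry delta = 6 - 1 = 5
Det delta = entry_delta * cofactor = 5 * 10 = 50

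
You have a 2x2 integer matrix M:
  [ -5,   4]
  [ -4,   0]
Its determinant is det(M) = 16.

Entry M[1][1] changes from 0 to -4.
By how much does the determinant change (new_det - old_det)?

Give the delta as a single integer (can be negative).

Cofactor C_11 = -5
Entry delta = -4 - 0 = -4
Det delta = entry_delta * cofactor = -4 * -5 = 20

Answer: 20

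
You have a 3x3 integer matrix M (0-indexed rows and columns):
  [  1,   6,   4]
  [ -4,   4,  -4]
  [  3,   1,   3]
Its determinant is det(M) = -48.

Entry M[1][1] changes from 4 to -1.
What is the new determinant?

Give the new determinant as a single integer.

Answer: -3

Derivation:
det is linear in row 1: changing M[1][1] by delta changes det by delta * cofactor(1,1).
Cofactor C_11 = (-1)^(1+1) * minor(1,1) = -9
Entry delta = -1 - 4 = -5
Det delta = -5 * -9 = 45
New det = -48 + 45 = -3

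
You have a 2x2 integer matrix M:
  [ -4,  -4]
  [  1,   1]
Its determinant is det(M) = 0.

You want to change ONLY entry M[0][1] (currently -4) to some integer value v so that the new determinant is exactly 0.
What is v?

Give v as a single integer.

Answer: -4

Derivation:
det is linear in entry M[0][1]: det = old_det + (v - -4) * C_01
Cofactor C_01 = -1
Want det = 0: 0 + (v - -4) * -1 = 0
  (v - -4) = 0 / -1 = 0
  v = -4 + (0) = -4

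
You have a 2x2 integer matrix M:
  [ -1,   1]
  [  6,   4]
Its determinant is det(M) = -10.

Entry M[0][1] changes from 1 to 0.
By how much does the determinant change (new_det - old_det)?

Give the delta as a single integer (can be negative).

Cofactor C_01 = -6
Entry delta = 0 - 1 = -1
Det delta = entry_delta * cofactor = -1 * -6 = 6

Answer: 6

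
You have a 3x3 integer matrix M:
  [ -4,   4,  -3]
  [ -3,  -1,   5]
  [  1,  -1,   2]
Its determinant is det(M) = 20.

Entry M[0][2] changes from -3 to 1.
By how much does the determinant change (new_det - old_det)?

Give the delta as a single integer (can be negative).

Answer: 16

Derivation:
Cofactor C_02 = 4
Entry delta = 1 - -3 = 4
Det delta = entry_delta * cofactor = 4 * 4 = 16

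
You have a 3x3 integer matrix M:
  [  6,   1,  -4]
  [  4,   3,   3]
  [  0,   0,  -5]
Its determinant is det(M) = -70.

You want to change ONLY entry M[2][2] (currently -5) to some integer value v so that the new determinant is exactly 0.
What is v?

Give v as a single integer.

det is linear in entry M[2][2]: det = old_det + (v - -5) * C_22
Cofactor C_22 = 14
Want det = 0: -70 + (v - -5) * 14 = 0
  (v - -5) = 70 / 14 = 5
  v = -5 + (5) = 0

Answer: 0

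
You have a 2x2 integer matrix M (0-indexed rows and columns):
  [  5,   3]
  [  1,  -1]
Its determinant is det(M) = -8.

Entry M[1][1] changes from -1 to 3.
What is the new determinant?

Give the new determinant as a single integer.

Answer: 12

Derivation:
det is linear in row 1: changing M[1][1] by delta changes det by delta * cofactor(1,1).
Cofactor C_11 = (-1)^(1+1) * minor(1,1) = 5
Entry delta = 3 - -1 = 4
Det delta = 4 * 5 = 20
New det = -8 + 20 = 12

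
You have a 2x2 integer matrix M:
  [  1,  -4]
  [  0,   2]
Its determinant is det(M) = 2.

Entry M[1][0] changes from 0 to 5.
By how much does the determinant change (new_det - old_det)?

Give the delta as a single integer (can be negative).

Answer: 20

Derivation:
Cofactor C_10 = 4
Entry delta = 5 - 0 = 5
Det delta = entry_delta * cofactor = 5 * 4 = 20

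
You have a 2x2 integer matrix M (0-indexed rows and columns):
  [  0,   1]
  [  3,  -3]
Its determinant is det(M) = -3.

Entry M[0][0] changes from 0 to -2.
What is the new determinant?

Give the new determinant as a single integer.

det is linear in row 0: changing M[0][0] by delta changes det by delta * cofactor(0,0).
Cofactor C_00 = (-1)^(0+0) * minor(0,0) = -3
Entry delta = -2 - 0 = -2
Det delta = -2 * -3 = 6
New det = -3 + 6 = 3

Answer: 3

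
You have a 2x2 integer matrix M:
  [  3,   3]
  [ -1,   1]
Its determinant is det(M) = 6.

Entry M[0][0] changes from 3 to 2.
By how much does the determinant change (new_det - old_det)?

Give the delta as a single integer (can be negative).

Answer: -1

Derivation:
Cofactor C_00 = 1
Entry delta = 2 - 3 = -1
Det delta = entry_delta * cofactor = -1 * 1 = -1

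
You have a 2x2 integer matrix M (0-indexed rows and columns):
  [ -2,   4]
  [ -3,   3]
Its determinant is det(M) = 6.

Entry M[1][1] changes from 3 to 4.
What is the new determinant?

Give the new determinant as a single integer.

Answer: 4

Derivation:
det is linear in row 1: changing M[1][1] by delta changes det by delta * cofactor(1,1).
Cofactor C_11 = (-1)^(1+1) * minor(1,1) = -2
Entry delta = 4 - 3 = 1
Det delta = 1 * -2 = -2
New det = 6 + -2 = 4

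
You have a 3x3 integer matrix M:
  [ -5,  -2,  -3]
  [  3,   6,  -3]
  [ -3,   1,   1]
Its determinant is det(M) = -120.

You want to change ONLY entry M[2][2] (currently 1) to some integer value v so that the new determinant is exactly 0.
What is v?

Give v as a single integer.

det is linear in entry M[2][2]: det = old_det + (v - 1) * C_22
Cofactor C_22 = -24
Want det = 0: -120 + (v - 1) * -24 = 0
  (v - 1) = 120 / -24 = -5
  v = 1 + (-5) = -4

Answer: -4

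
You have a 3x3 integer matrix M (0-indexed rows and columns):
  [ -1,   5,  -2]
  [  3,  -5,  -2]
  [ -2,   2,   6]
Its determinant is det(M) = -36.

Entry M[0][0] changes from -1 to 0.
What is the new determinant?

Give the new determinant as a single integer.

Answer: -62

Derivation:
det is linear in row 0: changing M[0][0] by delta changes det by delta * cofactor(0,0).
Cofactor C_00 = (-1)^(0+0) * minor(0,0) = -26
Entry delta = 0 - -1 = 1
Det delta = 1 * -26 = -26
New det = -36 + -26 = -62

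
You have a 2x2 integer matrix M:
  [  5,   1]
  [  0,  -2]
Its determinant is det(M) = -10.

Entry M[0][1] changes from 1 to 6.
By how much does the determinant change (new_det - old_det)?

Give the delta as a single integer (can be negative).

Answer: 0

Derivation:
Cofactor C_01 = 0
Entry delta = 6 - 1 = 5
Det delta = entry_delta * cofactor = 5 * 0 = 0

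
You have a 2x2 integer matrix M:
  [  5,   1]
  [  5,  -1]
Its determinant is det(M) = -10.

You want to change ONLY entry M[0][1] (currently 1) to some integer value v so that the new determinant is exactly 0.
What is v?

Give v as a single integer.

Answer: -1

Derivation:
det is linear in entry M[0][1]: det = old_det + (v - 1) * C_01
Cofactor C_01 = -5
Want det = 0: -10 + (v - 1) * -5 = 0
  (v - 1) = 10 / -5 = -2
  v = 1 + (-2) = -1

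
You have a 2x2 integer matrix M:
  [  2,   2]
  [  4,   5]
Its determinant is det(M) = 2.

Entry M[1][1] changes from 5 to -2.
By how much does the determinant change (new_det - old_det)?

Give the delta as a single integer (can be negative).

Cofactor C_11 = 2
Entry delta = -2 - 5 = -7
Det delta = entry_delta * cofactor = -7 * 2 = -14

Answer: -14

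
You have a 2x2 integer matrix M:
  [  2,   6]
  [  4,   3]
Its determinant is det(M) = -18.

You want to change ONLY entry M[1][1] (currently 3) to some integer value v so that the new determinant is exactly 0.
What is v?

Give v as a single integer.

Answer: 12

Derivation:
det is linear in entry M[1][1]: det = old_det + (v - 3) * C_11
Cofactor C_11 = 2
Want det = 0: -18 + (v - 3) * 2 = 0
  (v - 3) = 18 / 2 = 9
  v = 3 + (9) = 12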